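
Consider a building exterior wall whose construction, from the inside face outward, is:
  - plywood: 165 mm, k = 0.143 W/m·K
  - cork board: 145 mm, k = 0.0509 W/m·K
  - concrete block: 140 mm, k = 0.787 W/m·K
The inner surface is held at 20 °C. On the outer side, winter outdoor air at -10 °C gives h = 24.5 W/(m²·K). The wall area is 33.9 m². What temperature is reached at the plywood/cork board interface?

Model the wall as resistances in series:
R_plywood = L/(kA) = 0.165/(0.143×33.9) = 0.03404 K/W
R_cork board = L/(kA) = 0.145/(0.0509×33.9) = 0.08403 K/W
R_concrete block = L/(kA) = 0.14/(0.787×33.9) = 0.005248 K/W
R_outer film = 1/(h_o·A) = 1/(24.5×33.9) = 0.001204 K/W
R_total = 0.1245 K/W;  Q = ΔT/R_total = 30/0.1245 = 240.9 W
T_interface = T_inner − Q·ΣR(inner→interface) = 20 − 241×0.03404

T ≈ 11.8 °C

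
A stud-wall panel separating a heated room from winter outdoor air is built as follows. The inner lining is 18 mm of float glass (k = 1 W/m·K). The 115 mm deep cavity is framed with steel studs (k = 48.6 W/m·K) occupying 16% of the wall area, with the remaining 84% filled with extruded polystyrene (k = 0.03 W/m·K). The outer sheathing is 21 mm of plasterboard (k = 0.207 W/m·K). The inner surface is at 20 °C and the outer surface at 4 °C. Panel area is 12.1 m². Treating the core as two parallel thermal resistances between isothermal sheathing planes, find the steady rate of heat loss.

Q ≈ 1440 W

Sheathing layers in series; stud and cavity paths in parallel between them.
R_inner = 0.018/(1×12.1) = 0.001488 K/W
R_stud  = 0.115/(48.6×0.16×12.1) = 0.001222 K/W
R_cav   = 0.115/(0.03×0.84×12.1) = 0.3771 K/W
1/R_core = 1/R_stud + 1/R_cav → R_core = 0.001218 K/W
R_outer = 0.021/(0.207×12.1) = 0.008384 K/W
R_total = 0.01109 K/W
Q = ΔT/R_total = 16/0.01109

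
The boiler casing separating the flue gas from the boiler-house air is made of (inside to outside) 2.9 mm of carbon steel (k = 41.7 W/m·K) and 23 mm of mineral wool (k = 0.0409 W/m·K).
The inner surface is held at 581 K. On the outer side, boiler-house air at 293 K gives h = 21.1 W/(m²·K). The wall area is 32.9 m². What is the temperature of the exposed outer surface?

T ≈ 315 K

Model the wall as resistances in series:
R_carbon steel = L/(kA) = 0.0029/(41.7×32.9) = 2.114×10^-6 K/W
R_mineral wool = L/(kA) = 0.023/(0.0409×32.9) = 0.01709 K/W
R_outer film = 1/(h_o·A) = 1/(21.1×32.9) = 0.001441 K/W
R_total = 0.01854 K/W;  Q = ΔT/R_total = 288/0.01854 = 15540 W
T_interface = T_inner − Q·ΣR(inner→interface) = 581 − 15500×0.01709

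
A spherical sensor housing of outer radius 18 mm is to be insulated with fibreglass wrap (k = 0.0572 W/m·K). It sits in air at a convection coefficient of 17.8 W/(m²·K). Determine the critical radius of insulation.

r_cr ≈ 6.43 mm

For a sphere r_cr = 2k/h = 2×0.0572/17.8
r_cr = 6.43 mm; since the bare radius (18 mm) is above r_cr, any added insulation will reduce heat loss.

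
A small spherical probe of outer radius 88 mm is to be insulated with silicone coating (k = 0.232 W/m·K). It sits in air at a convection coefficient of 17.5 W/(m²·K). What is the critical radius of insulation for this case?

r_cr ≈ 26.5 mm

For a sphere r_cr = 2k/h = 2×0.232/17.5
r_cr = 26.5 mm; since the bare radius (88 mm) is above r_cr, any added insulation will reduce heat loss.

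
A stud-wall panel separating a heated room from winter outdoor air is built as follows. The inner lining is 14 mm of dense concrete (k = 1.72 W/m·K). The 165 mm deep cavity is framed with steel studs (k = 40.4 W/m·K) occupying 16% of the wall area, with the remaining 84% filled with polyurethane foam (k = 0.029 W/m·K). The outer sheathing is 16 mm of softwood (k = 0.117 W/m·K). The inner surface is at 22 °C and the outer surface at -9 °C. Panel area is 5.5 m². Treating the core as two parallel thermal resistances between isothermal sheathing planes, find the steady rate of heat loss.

Q ≈ 1000 W

Sheathing layers in series; stud and cavity paths in parallel between them.
R_inner = 0.014/(1.72×5.5) = 0.00148 K/W
R_stud  = 0.165/(40.4×0.16×5.5) = 0.004641 K/W
R_cav   = 0.165/(0.029×0.84×5.5) = 1.232 K/W
1/R_core = 1/R_stud + 1/R_cav → R_core = 0.004624 K/W
R_outer = 0.016/(0.117×5.5) = 0.02486 K/W
R_total = 0.03097 K/W
Q = ΔT/R_total = 31/0.03097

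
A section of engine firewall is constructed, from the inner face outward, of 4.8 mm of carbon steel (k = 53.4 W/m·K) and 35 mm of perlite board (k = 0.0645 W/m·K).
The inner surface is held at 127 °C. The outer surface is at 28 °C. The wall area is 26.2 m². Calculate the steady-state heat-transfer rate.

Thermal resistances in series:
R_carbon steel = L/(kA) = 0.0048/(53.4×26.2) = 3.431×10^-6 K/W
R_perlite board = L/(kA) = 0.035/(0.0645×26.2) = 0.02071 K/W
R_total = 0.02071 K/W
Q = ΔT / R_total = 99 / 0.02071

Q ≈ 4780 W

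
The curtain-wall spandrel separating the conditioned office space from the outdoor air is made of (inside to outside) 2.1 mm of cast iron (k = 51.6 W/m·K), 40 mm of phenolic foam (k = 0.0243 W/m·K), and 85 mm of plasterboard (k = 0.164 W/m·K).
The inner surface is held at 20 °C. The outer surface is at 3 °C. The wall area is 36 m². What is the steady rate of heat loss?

Q ≈ 283 W

Model the wall as resistances in series:
R_cast iron = L/(kA) = 0.0021/(51.6×36) = 1.13×10^-6 K/W
R_phenolic foam = L/(kA) = 0.04/(0.0243×36) = 0.04572 K/W
R_plasterboard = L/(kA) = 0.085/(0.164×36) = 0.0144 K/W
R_total = 0.06012 K/W
Q = ΔT / R_total = 17 / 0.06012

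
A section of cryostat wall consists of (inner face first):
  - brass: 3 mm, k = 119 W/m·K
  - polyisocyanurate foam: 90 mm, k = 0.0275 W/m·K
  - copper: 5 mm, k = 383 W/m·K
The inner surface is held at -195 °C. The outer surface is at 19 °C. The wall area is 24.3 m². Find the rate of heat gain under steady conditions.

Model the wall as resistances in series:
R_brass = L/(kA) = 0.003/(119×24.3) = 1.037×10^-6 K/W
R_polyisocyanurate foam = L/(kA) = 0.09/(0.0275×24.3) = 0.1347 K/W
R_copper = L/(kA) = 0.005/(383×24.3) = 5.372×10^-7 K/W
R_total = 0.1347 K/W
Q = ΔT / R_total = 214 / 0.1347

Q ≈ 1590 W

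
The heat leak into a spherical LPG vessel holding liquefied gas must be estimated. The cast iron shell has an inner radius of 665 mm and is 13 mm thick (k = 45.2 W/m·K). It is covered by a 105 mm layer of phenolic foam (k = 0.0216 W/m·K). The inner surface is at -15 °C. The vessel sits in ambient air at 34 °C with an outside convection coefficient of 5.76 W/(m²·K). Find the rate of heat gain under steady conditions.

Radial (spherical) resistances in series:
R_cast iron shell = (1/0.665 − 1/0.678)/(4π×45.2) = 5.076×10^-5 K/W
R_phenolic foam = (1/0.678 − 1/0.783)/(4π×0.0216) = 0.7287 K/W
R_outer film = 1/(h·4πr_o²) = 1/(5.76×4π×0.783²) = 0.02253 K/W
R_total = 0.7513 K/W
Q = ΔT/R_total = 49/0.7513

Q ≈ 65.2 W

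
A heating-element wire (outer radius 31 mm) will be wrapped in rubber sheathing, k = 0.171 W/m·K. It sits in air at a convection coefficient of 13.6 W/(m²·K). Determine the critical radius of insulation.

r_cr ≈ 12.6 mm

For a cylinder r_cr = k/h = 0.171/13.6
r_cr = 12.6 mm; since the bare radius (31 mm) is above r_cr, any added insulation will reduce heat loss.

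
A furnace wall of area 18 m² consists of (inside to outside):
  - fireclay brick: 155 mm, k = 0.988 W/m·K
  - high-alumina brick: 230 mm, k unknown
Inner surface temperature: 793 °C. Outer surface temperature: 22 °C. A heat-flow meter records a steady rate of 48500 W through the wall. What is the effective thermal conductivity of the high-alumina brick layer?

k ≈ 1.78 W/(m·K)

Using the resistance-network approach (series):
R_fireclay brick = L/(kA) = 0.155/(0.988×18) = 0.008716 K/W
Sum of known resistances R_other = 0.008716 K/W
Total R = ΔT/Q = 771/48500 = 0.0159 K/W
R_high-alumina brick = R_total − R_other = 0.007181 K/W
k = L/(R·A) = 0.23/(0.007181×18)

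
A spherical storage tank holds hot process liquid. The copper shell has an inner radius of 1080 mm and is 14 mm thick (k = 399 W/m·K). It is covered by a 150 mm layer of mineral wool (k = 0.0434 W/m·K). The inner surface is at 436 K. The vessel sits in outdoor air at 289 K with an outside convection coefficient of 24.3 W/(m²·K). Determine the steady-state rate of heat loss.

Radial (spherical) resistances in series:
R_copper shell = (1/1.08 − 1/1.094)/(4π×399) = 2.363×10^-6 K/W
R_mineral wool = (1/1.094 − 1/1.244)/(4π×0.0434) = 0.2021 K/W
R_outer film = 1/(h·4πr_o²) = 1/(24.3×4π×1.244²) = 0.002116 K/W
R_total = 0.2042 K/W
Q = ΔT/R_total = 147/0.2042

Q ≈ 720 W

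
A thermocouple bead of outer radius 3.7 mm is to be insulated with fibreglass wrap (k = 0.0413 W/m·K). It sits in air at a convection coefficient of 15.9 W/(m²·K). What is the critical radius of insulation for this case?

For a sphere r_cr = 2k/h = 2×0.0413/15.9
r_cr = 5.19 mm; since the bare radius (3.7 mm) is below r_cr, adding a thin layer of insulation will *increase* heat loss.

r_cr ≈ 5.19 mm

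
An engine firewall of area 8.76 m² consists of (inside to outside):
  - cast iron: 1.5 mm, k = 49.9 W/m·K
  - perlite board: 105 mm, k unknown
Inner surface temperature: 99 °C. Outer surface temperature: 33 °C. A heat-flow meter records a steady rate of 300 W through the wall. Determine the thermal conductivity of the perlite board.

k ≈ 0.0545 W/(m·K)

Treating each layer as a thermal resistance in series:
R_cast iron = L/(kA) = 0.0015/(49.9×8.76) = 3.432×10^-6 K/W
Sum of known resistances R_other = 3.432×10^-6 K/W
Total R = ΔT/Q = 66/300 = 0.22 K/W
R_perlite board = R_total − R_other = 0.22 K/W
k = L/(R·A) = 0.105/(0.22×8.76)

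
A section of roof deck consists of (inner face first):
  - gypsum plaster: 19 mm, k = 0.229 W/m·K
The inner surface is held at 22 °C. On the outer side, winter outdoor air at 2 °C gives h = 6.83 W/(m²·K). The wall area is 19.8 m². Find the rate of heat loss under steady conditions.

Treating each layer as a thermal resistance in series:
R_gypsum plaster = L/(kA) = 0.019/(0.229×19.8) = 0.00419 K/W
R_outer film = 1/(h_o·A) = 1/(6.83×19.8) = 0.007395 K/W
R_total = 0.01158 K/W
Q = ΔT / R_total = 20 / 0.01158

Q ≈ 1730 W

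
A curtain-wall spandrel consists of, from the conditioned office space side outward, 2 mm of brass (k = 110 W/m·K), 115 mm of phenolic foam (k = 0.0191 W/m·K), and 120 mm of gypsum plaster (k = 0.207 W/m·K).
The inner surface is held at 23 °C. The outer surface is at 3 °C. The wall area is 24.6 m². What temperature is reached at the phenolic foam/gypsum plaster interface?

T ≈ 4.76 °C

Using the resistance-network approach (series):
R_brass = L/(kA) = 0.002/(110×24.6) = 7.391×10^-7 K/W
R_phenolic foam = L/(kA) = 0.115/(0.0191×24.6) = 0.2448 K/W
R_gypsum plaster = L/(kA) = 0.12/(0.207×24.6) = 0.02357 K/W
R_total = 0.2683 K/W;  Q = ΔT/R_total = 20/0.2683 = 74.54 W
T_interface = T_inner − Q·ΣR(inner→interface) = 23 − 74.5×0.2448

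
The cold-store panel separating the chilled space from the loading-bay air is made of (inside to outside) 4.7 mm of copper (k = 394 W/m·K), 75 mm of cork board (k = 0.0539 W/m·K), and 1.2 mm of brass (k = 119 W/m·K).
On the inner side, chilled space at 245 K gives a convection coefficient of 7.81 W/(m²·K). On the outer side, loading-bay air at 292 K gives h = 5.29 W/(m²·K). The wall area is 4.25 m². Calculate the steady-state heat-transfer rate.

Q ≈ 117 W

Series thermal resistances:
R_inner film = 1/(h_i·A) = 1/(7.81×4.25) = 0.03013 K/W
R_copper = L/(kA) = 0.0047/(394×4.25) = 2.807×10^-6 K/W
R_cork board = L/(kA) = 0.075/(0.0539×4.25) = 0.3274 K/W
R_brass = L/(kA) = 0.0012/(119×4.25) = 2.373×10^-6 K/W
R_outer film = 1/(h_o·A) = 1/(5.29×4.25) = 0.04448 K/W
R_total = 0.402 K/W
Q = ΔT / R_total = 47 / 0.402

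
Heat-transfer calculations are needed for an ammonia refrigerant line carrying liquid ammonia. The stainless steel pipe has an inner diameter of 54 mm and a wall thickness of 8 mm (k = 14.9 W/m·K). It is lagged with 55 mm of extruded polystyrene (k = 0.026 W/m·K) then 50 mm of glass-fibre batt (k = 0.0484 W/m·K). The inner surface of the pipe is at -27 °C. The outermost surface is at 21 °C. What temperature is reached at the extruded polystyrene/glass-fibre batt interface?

Radial resistances (cylindrical: R_cond = ln(r_o/r_i)/(2πkL), R_conv = 1/(h·2πrL)):
R_stainless steel pipe wall = ln(35/27)/(2π×14.9×1) = 0.002772 K/W
R_extruded polystyrene = ln(90/35)/(2π×0.026×1) = 5.781 K/W
R_glass-fibre batt = ln(140/90)/(2π×0.0484×1) = 1.453 K/W
R_total = 7.237 K/W
Q = ΔT/R_total = 48/7.237
Q = 6.63 W/m
T_interface = T_inner + Q·ΣR(inner→interface) = -27 + 6.63×5.784

T ≈ 11.4 °C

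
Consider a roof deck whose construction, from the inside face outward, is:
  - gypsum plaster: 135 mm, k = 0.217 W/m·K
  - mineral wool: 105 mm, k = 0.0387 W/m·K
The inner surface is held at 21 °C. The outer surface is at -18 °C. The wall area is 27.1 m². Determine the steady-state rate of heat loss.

Treating each layer as a thermal resistance in series:
R_gypsum plaster = L/(kA) = 0.135/(0.217×27.1) = 0.02296 K/W
R_mineral wool = L/(kA) = 0.105/(0.0387×27.1) = 0.1001 K/W
R_total = 0.1231 K/W
Q = ΔT / R_total = 39 / 0.1231

Q ≈ 317 W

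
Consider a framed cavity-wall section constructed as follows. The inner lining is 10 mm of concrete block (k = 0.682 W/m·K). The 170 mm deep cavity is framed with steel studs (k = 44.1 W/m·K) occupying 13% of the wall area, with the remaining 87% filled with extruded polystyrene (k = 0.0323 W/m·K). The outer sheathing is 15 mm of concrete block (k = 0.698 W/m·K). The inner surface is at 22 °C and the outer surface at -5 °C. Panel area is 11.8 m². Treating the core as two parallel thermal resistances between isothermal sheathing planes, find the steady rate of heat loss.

Sheathing layers in series; stud and cavity paths in parallel between them.
R_inner = 0.01/(0.682×11.8) = 0.001243 K/W
R_stud  = 0.17/(44.1×0.13×11.8) = 0.002513 K/W
R_cav   = 0.17/(0.0323×0.87×11.8) = 0.5127 K/W
1/R_core = 1/R_stud + 1/R_cav → R_core = 0.002501 K/W
R_outer = 0.015/(0.698×11.8) = 0.001821 K/W
R_total = 0.005564 K/W
Q = ΔT/R_total = 27/0.005564

Q ≈ 4850 W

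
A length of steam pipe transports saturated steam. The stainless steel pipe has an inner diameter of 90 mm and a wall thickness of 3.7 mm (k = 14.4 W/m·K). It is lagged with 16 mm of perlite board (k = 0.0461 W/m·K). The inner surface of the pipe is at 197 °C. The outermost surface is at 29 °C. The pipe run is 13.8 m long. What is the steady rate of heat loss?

Q ≈ 2360 W

Radial resistances (cylindrical: R_cond = ln(r_o/r_i)/(2πkL), R_conv = 1/(h·2πrL)):
R_stainless steel pipe wall = ln(48.7/45)/(2π×14.4×13.8) = 6.328×10^-5 K/W
R_perlite board = ln(64.7/48.7)/(2π×0.0461×13.8) = 0.07107 K/W
R_total = 0.07113 K/W
Q = ΔT/R_total = 168/0.07113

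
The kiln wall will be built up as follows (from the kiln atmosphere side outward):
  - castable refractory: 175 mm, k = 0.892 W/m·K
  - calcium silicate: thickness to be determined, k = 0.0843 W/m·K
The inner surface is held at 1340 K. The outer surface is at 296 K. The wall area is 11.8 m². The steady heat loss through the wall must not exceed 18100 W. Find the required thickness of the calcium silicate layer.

Using the resistance-network approach (series):
R_castable refractory = L/(kA) = 0.175/(0.892×11.8) = 0.01663 K/W
Sum of the known resistances R_other = 0.01663 K/W
Required total resistance R_tot = ΔT/Q_allow = 1044/18100 = 0.05768 K/W
R_calcium silicate = R_tot − R_other = 0.04105 K/W
L = R·k·A = 0.04105×0.0843×11.8

L ≈ 40.8 mm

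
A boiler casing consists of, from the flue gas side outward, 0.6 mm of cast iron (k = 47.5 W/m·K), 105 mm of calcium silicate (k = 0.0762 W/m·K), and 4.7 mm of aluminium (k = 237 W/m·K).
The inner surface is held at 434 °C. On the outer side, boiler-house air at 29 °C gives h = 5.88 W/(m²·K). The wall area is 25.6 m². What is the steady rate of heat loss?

Q ≈ 6700 W

Series thermal resistances:
R_cast iron = L/(kA) = 0.0006/(47.5×25.6) = 4.934×10^-7 K/W
R_calcium silicate = L/(kA) = 0.105/(0.0762×25.6) = 0.05383 K/W
R_aluminium = L/(kA) = 0.0047/(237×25.6) = 7.747×10^-7 K/W
R_outer film = 1/(h_o·A) = 1/(5.88×25.6) = 0.006643 K/W
R_total = 0.06047 K/W
Q = ΔT / R_total = 405 / 0.06047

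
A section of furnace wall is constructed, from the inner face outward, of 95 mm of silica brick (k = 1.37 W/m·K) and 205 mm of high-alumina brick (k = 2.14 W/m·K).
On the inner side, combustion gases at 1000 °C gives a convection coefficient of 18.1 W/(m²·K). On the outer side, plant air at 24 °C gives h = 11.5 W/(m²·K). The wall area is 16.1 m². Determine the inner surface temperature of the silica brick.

Treating each layer as a thermal resistance in series:
R_inner film = 1/(h_i·A) = 1/(18.1×16.1) = 0.003432 K/W
R_silica brick = L/(kA) = 0.095/(1.37×16.1) = 0.004307 K/W
R_high-alumina brick = L/(kA) = 0.205/(2.14×16.1) = 0.00595 K/W
R_outer film = 1/(h_o·A) = 1/(11.5×16.1) = 0.005401 K/W
R_total = 0.01909 K/W;  Q = ΔT/R_total = 976/0.01909 = 51130 W
T_interface = T_inner − Q·ΣR(inner→interface) = 1000 − 51100×0.003432

T ≈ 825 °C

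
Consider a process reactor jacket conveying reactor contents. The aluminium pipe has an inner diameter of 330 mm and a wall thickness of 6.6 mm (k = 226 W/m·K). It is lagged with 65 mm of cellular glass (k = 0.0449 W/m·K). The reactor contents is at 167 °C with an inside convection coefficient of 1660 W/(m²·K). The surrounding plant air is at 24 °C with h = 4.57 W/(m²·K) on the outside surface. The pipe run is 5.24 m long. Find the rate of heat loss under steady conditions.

Q ≈ 583 W

Treating each annulus and film as a series resistance:
R_inner film = 1/(h_i·2πr₁L) = 1/(1660×2π×0.165×5.24) = 1.109×10^-4 K/W
R_aluminium pipe wall = ln(171.6/165)/(2π×226×5.24) = 5.271×10^-6 K/W
R_cellular glass = ln(236.6/171.6)/(2π×0.0449×5.24) = 0.2173 K/W
R_outer film = 1/(h_o·2πr_oL) = 1/(4.57×2π×0.2366×5.24) = 0.02809 K/W
R_total = 0.2455 K/W
Q = ΔT/R_total = 143/0.2455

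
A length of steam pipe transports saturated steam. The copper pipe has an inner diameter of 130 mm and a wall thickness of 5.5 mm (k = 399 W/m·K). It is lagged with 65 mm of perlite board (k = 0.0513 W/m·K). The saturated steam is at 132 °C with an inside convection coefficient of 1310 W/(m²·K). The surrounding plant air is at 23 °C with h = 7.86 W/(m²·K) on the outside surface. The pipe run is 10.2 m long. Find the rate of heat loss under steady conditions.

For a radial system each layer contributes R = ln(r_out/r_in)/(2πkL); films add R = 1/(hA).
R_inner film = 1/(h_i·2πr₁L) = 1/(1310×2π×0.065×10.2) = 1.832×10^-4 K/W
R_copper pipe wall = ln(70.5/65)/(2π×399×10.2) = 3.176×10^-6 K/W
R_perlite board = ln(135.5/70.5)/(2π×0.0513×10.2) = 0.1987 K/W
R_outer film = 1/(h_o·2πr_oL) = 1/(7.86×2π×0.1355×10.2) = 0.01465 K/W
R_total = 0.2136 K/W
Q = ΔT/R_total = 109/0.2136

Q ≈ 510 W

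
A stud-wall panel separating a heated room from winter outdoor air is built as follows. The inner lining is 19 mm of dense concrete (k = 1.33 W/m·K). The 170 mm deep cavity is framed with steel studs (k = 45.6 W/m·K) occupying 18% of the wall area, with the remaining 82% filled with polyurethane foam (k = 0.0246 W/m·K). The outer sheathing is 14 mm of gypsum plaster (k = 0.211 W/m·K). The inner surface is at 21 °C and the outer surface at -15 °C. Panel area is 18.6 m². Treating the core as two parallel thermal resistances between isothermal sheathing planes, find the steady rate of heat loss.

Q ≈ 6610 W

Sheathing layers in series; stud and cavity paths in parallel between them.
R_inner = 0.019/(1.33×18.6) = 7.68×10^-4 K/W
R_stud  = 0.17/(45.6×0.18×18.6) = 0.001114 K/W
R_cav   = 0.17/(0.0246×0.82×18.6) = 0.4531 K/W
1/R_core = 1/R_stud + 1/R_cav → R_core = 0.001111 K/W
R_outer = 0.014/(0.211×18.6) = 0.003567 K/W
R_total = 0.005446 K/W
Q = ΔT/R_total = 36/0.005446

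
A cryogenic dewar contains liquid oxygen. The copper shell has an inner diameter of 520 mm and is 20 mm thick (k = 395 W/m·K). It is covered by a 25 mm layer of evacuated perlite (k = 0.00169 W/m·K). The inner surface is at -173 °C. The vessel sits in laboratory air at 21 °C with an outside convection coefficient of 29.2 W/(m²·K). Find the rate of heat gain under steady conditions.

Each spherical layer contributes R = (1/r_i − 1/r_o)/(4πk):
R_copper shell = (1/0.26 − 1/0.28)/(4π×395) = 5.535×10^-5 K/W
R_evacuated perlite = (1/0.28 − 1/0.305)/(4π×0.00169) = 13.78 K/W
R_outer film = 1/(h·4πr_o²) = 1/(29.2×4π×0.305²) = 0.0293 K/W
R_total = 13.81 K/W
Q = ΔT/R_total = 194/13.81

Q ≈ 14 W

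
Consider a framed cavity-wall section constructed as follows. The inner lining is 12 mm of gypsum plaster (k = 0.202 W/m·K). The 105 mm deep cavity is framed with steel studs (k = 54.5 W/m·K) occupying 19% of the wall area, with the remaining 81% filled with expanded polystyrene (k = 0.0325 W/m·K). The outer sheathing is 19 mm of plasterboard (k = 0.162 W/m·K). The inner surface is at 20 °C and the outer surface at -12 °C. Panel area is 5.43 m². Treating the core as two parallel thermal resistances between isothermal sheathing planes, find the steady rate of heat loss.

Q ≈ 930 W

Sheathing layers in series; stud and cavity paths in parallel between them.
R_inner = 0.012/(0.202×5.43) = 0.01094 K/W
R_stud  = 0.105/(54.5×0.19×5.43) = 0.001867 K/W
R_cav   = 0.105/(0.0325×0.81×5.43) = 0.7345 K/W
1/R_core = 1/R_stud + 1/R_cav → R_core = 0.001863 K/W
R_outer = 0.019/(0.162×5.43) = 0.0216 K/W
R_total = 0.0344 K/W
Q = ΔT/R_total = 32/0.0344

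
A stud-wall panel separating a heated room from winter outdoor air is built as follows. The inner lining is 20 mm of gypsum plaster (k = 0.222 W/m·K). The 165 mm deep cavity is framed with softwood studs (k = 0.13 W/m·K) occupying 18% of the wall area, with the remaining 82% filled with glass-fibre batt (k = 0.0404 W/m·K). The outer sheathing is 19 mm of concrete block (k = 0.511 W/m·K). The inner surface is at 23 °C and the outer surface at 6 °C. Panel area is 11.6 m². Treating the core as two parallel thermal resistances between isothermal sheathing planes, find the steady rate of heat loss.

Q ≈ 64.7 W

Sheathing layers in series; stud and cavity paths in parallel between them.
R_inner = 0.02/(0.222×11.6) = 0.007766 K/W
R_stud  = 0.165/(0.13×0.18×11.6) = 0.6079 K/W
R_cav   = 0.165/(0.0404×0.82×11.6) = 0.4294 K/W
1/R_core = 1/R_stud + 1/R_cav → R_core = 0.2516 K/W
R_outer = 0.019/(0.511×11.6) = 0.003205 K/W
R_total = 0.2626 K/W
Q = ΔT/R_total = 17/0.2626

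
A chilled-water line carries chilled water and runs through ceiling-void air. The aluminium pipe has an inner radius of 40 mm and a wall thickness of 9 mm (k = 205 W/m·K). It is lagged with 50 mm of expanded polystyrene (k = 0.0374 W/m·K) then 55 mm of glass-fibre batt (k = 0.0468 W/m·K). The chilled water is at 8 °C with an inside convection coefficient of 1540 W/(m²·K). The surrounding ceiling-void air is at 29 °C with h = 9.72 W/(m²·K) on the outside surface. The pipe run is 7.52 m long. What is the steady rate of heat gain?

Cylindrical conduction, so R = ln(r₂/r₁)/(2πkL) per layer, in series:
R_inner film = 1/(h_i·2πr₁L) = 1/(1540×2π×0.04×7.52) = 3.436×10^-4 K/W
R_aluminium pipe wall = ln(49/40)/(2π×205×7.52) = 2.095×10^-5 K/W
R_expanded polystyrene = ln(99/49)/(2π×0.0374×7.52) = 0.398 K/W
R_glass-fibre batt = ln(154/99)/(2π×0.0468×7.52) = 0.1998 K/W
R_outer film = 1/(h_o·2πr_oL) = 1/(9.72×2π×0.154×7.52) = 0.01414 K/W
R_total = 0.6123 K/W
Q = ΔT/R_total = 21/0.6123

Q ≈ 34.3 W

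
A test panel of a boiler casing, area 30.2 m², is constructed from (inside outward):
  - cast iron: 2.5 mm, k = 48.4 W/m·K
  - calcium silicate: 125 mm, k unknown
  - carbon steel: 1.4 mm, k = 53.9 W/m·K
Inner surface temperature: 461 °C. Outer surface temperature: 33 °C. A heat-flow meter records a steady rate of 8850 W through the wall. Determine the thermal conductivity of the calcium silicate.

k ≈ 0.0856 W/(m·K)

Model the wall as resistances in series:
R_cast iron = L/(kA) = 0.0025/(48.4×30.2) = 1.71×10^-6 K/W
R_carbon steel = L/(kA) = 0.0014/(53.9×30.2) = 8.601×10^-7 K/W
Sum of known resistances R_other = 2.57×10^-6 K/W
Total R = ΔT/Q = 428/8850 = 0.04836 K/W
R_calcium silicate = R_total − R_other = 0.04836 K/W
k = L/(R·A) = 0.125/(0.04836×30.2)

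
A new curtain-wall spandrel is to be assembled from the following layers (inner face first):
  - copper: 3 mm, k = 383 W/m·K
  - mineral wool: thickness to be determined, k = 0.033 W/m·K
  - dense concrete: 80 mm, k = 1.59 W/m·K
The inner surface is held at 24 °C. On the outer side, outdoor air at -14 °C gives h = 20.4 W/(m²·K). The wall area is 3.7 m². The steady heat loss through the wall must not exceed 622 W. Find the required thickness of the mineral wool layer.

L ≈ 4.18 mm

Series thermal resistances:
R_copper = L/(kA) = 0.003/(383×3.7) = 2.117×10^-6 K/W
R_dense concrete = L/(kA) = 0.08/(1.59×3.7) = 0.0136 K/W
R_outer film = 1/(h_o·A) = 1/(20.4×3.7) = 0.01325 K/W
Sum of the known resistances R_other = 0.02685 K/W
Required total resistance R_tot = ΔT/Q_allow = 38/622 = 0.06109 K/W
R_mineral wool = R_tot − R_other = 0.03424 K/W
L = R·k·A = 0.03424×0.033×3.7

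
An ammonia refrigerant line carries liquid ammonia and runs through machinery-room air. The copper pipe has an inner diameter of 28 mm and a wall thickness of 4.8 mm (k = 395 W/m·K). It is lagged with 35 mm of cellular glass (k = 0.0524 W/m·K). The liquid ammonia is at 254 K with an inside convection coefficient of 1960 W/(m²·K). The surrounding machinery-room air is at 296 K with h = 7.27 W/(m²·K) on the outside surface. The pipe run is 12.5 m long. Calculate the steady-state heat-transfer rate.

Q ≈ 146 W

For a radial system each layer contributes R = ln(r_out/r_in)/(2πkL); films add R = 1/(hA).
R_inner film = 1/(h_i·2πr₁L) = 1/(1960×2π×0.014×12.5) = 4.64×10^-4 K/W
R_copper pipe wall = ln(18.8/14)/(2π×395×12.5) = 9.503×10^-6 K/W
R_cellular glass = ln(53.8/18.8)/(2π×0.0524×12.5) = 0.2555 K/W
R_outer film = 1/(h_o·2πr_oL) = 1/(7.27×2π×0.0538×12.5) = 0.03255 K/W
R_total = 0.2885 K/W
Q = ΔT/R_total = 42/0.2885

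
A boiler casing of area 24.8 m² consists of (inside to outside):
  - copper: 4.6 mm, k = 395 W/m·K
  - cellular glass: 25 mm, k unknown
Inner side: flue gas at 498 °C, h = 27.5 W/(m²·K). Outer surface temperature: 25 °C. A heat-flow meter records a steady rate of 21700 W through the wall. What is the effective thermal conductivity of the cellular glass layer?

k ≈ 0.0496 W/(m·K)

Series thermal resistances:
R_inner film = 1/(h_i·A) = 1/(27.5×24.8) = 0.001466 K/W
R_copper = L/(kA) = 0.0046/(395×24.8) = 4.696×10^-7 K/W
Sum of known resistances R_other = 0.001467 K/W
Total R = ΔT/Q = 473/21700 = 0.0218 K/W
R_cellular glass = R_total − R_other = 0.02033 K/W
k = L/(R·A) = 0.025/(0.02033×24.8)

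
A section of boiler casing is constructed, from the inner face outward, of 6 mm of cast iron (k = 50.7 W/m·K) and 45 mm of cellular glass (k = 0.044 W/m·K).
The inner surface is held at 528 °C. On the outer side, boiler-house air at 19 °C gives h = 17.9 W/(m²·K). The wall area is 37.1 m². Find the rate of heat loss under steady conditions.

Using the resistance-network approach (series):
R_cast iron = L/(kA) = 0.006/(50.7×37.1) = 3.19×10^-6 K/W
R_cellular glass = L/(kA) = 0.045/(0.044×37.1) = 0.02757 K/W
R_outer film = 1/(h_o·A) = 1/(17.9×37.1) = 0.001506 K/W
R_total = 0.02908 K/W
Q = ΔT / R_total = 509 / 0.02908

Q ≈ 17500 W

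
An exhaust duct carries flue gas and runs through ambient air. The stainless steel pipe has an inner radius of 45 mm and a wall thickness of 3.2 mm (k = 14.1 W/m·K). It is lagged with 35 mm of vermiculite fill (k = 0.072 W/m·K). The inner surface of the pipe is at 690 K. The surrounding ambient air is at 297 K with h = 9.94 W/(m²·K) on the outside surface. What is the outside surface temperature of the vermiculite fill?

Per-layer cylindrical resistances, series-summed:
R_stainless steel pipe wall = ln(48.2/45)/(2π×14.1×1) = 7.754×10^-4 K/W
R_vermiculite fill = ln(83.2/48.2)/(2π×0.072×1) = 1.207 K/W
R_outer film = 1/(h_o·2πr_oL) = 1/(9.94×2π×0.0832×1) = 0.1924 K/W
R_total = 1.4 K/W
Q = ΔT/R_total = 393/1.4
Q = 281 W/m
T_interface = T_inner − Q·ΣR(inner→interface) = 690 − 281×1.207

T ≈ 351 K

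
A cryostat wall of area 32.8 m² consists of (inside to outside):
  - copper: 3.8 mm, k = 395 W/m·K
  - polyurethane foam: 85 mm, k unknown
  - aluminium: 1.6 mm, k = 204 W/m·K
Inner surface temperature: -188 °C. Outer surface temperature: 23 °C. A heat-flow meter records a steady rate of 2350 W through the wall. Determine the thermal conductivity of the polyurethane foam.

Using the resistance-network approach (series):
R_copper = L/(kA) = 0.0038/(395×32.8) = 2.933×10^-7 K/W
R_aluminium = L/(kA) = 0.0016/(204×32.8) = 2.391×10^-7 K/W
Sum of known resistances R_other = 5.324×10^-7 K/W
Total R = ΔT/Q = 211/2350 = 0.08979 K/W
R_polyurethane foam = R_total − R_other = 0.08979 K/W
k = L/(R·A) = 0.085/(0.08979×32.8)

k ≈ 0.0289 W/(m·K)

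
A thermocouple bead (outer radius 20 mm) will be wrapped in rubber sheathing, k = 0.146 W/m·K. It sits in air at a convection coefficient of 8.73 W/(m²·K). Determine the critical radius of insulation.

r_cr ≈ 33.4 mm

For a sphere r_cr = 2k/h = 2×0.146/8.73
r_cr = 33.4 mm; since the bare radius (20 mm) is below r_cr, adding a thin layer of insulation will *increase* heat loss.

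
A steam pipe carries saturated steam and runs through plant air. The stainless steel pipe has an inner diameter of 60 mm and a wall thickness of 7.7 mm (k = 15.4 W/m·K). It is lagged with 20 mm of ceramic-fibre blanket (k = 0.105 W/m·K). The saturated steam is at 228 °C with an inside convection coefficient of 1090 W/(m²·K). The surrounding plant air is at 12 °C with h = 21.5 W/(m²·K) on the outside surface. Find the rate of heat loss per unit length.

For a radial system each layer contributes R = ln(r_out/r_in)/(2πkL); films add R = 1/(hA).
R_inner film = 1/(h_i·2πr₁L) = 1/(1090×2π×0.03×1) = 0.004867 K/W
R_stainless steel pipe wall = ln(37.7/30)/(2π×15.4×1) = 0.002361 K/W
R_ceramic-fibre blanket = ln(57.7/37.7)/(2π×0.105×1) = 0.6451 K/W
R_outer film = 1/(h_o·2πr_oL) = 1/(21.5×2π×0.0577×1) = 0.1283 K/W
R_total = 0.7806 K/W
Q = ΔT/R_total = 216/0.7806

q′ ≈ 277 W/m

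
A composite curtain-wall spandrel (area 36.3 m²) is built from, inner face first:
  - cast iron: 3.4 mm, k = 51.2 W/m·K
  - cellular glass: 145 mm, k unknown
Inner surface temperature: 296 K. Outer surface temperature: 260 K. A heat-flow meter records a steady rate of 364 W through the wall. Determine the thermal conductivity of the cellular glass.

Using the resistance-network approach (series):
R_cast iron = L/(kA) = 0.0034/(51.2×36.3) = 1.829×10^-6 K/W
Sum of known resistances R_other = 1.829×10^-6 K/W
Total R = ΔT/Q = 36/364 = 0.0989 K/W
R_cellular glass = R_total − R_other = 0.0989 K/W
k = L/(R·A) = 0.145/(0.0989×36.3)

k ≈ 0.0404 W/(m·K)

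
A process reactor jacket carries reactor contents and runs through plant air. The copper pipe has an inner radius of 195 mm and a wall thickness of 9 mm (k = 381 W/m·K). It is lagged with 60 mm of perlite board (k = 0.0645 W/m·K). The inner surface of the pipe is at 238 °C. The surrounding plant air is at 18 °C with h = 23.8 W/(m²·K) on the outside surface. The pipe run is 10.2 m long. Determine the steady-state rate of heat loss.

Q ≈ 3390 W

Cylindrical conduction, so R = ln(r₂/r₁)/(2πkL) per layer, in series:
R_copper pipe wall = ln(204/195)/(2π×381×10.2) = 1.848×10^-6 K/W
R_perlite board = ln(264/204)/(2π×0.0645×10.2) = 0.06237 K/W
R_outer film = 1/(h_o·2πr_oL) = 1/(23.8×2π×0.264×10.2) = 0.002483 K/W
R_total = 0.06486 K/W
Q = ΔT/R_total = 220/0.06486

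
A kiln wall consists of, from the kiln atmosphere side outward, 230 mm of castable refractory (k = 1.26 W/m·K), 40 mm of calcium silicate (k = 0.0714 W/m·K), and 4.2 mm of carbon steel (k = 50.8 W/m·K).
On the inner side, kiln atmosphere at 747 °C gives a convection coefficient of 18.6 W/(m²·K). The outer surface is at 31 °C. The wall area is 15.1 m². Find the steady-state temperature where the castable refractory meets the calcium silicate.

T ≈ 535 °C

Using the resistance-network approach (series):
R_inner film = 1/(h_i·A) = 1/(18.6×15.1) = 0.00356 K/W
R_castable refractory = L/(kA) = 0.23/(1.26×15.1) = 0.01209 K/W
R_calcium silicate = L/(kA) = 0.04/(0.0714×15.1) = 0.0371 K/W
R_carbon steel = L/(kA) = 0.0042/(50.8×15.1) = 5.475×10^-6 K/W
R_total = 0.05276 K/W;  Q = ΔT/R_total = 716/0.05276 = 13570 W
T_interface = T_inner − Q·ΣR(inner→interface) = 747 − 13600×0.01565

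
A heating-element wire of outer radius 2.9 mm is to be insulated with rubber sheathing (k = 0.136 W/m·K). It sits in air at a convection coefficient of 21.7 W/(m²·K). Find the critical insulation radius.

r_cr ≈ 6.27 mm

For a cylinder r_cr = k/h = 0.136/21.7
r_cr = 6.27 mm; since the bare radius (2.9 mm) is below r_cr, adding a thin layer of insulation will *increase* heat loss.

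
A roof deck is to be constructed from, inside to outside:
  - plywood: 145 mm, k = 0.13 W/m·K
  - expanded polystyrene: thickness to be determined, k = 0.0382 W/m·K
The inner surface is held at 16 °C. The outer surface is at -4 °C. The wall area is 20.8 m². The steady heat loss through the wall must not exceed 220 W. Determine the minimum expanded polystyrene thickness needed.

Using the resistance-network approach (series):
R_plywood = L/(kA) = 0.145/(0.13×20.8) = 0.05362 K/W
Sum of the known resistances R_other = 0.05362 K/W
Required total resistance R_tot = ΔT/Q_allow = 20/220 = 0.09091 K/W
R_expanded polystyrene = R_tot − R_other = 0.03728 K/W
L = R·k·A = 0.03728×0.0382×20.8

L ≈ 29.6 mm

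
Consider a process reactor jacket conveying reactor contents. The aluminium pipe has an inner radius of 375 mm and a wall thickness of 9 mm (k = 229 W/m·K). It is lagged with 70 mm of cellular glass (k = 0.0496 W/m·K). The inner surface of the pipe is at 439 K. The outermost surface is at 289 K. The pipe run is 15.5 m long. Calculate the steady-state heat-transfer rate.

Radial resistances (cylindrical: R_cond = ln(r_o/r_i)/(2πkL), R_conv = 1/(h·2πrL)):
R_aluminium pipe wall = ln(384/375)/(2π×229×15.5) = 1.063×10^-6 K/W
R_cellular glass = ln(454/384)/(2π×0.0496×15.5) = 0.03467 K/W
R_total = 0.03467 K/W
Q = ΔT/R_total = 150/0.03467

Q ≈ 4330 W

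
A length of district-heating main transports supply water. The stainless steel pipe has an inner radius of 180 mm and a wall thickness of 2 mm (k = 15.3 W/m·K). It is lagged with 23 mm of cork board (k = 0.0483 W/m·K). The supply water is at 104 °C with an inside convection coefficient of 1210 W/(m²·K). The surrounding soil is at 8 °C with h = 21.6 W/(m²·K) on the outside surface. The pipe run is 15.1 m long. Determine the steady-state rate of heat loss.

Q ≈ 3380 W

Cylindrical conduction, so R = ln(r₂/r₁)/(2πkL) per layer, in series:
R_inner film = 1/(h_i·2πr₁L) = 1/(1210×2π×0.18×15.1) = 4.839×10^-5 K/W
R_stainless steel pipe wall = ln(182/180)/(2π×15.3×15.1) = 7.612×10^-6 K/W
R_cork board = ln(205/182)/(2π×0.0483×15.1) = 0.02597 K/W
R_outer film = 1/(h_o·2πr_oL) = 1/(21.6×2π×0.205×15.1) = 0.00238 K/W
R_total = 0.02841 K/W
Q = ΔT/R_total = 96/0.02841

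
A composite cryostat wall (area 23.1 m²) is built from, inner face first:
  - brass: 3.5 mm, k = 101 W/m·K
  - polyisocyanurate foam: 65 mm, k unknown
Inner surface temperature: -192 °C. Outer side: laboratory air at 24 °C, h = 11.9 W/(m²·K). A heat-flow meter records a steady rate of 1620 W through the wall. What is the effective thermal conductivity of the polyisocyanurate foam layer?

Thermal resistances in series:
R_brass = L/(kA) = 0.0035/(101×23.1) = 1.5×10^-6 K/W
R_outer film = 1/(h_o·A) = 1/(11.9×23.1) = 0.003638 K/W
Sum of known resistances R_other = 0.003639 K/W
Total R = ΔT/Q = 216/1620 = 0.1333 K/W
R_polyisocyanurate foam = R_total − R_other = 0.1297 K/W
k = L/(R·A) = 0.065/(0.1297×23.1)

k ≈ 0.0217 W/(m·K)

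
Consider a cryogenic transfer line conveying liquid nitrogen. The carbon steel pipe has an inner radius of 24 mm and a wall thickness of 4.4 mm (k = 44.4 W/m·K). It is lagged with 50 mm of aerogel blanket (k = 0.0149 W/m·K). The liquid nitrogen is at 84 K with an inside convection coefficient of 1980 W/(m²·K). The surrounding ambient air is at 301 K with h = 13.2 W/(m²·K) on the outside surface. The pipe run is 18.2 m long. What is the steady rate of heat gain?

Q ≈ 359 W

Radial resistances (cylindrical: R_cond = ln(r_o/r_i)/(2πkL), R_conv = 1/(h·2πrL)):
R_inner film = 1/(h_i·2πr₁L) = 1/(1980×2π×0.024×18.2) = 1.84×10^-4 K/W
R_carbon steel pipe wall = ln(28.4/24)/(2π×44.4×18.2) = 3.315×10^-5 K/W
R_aerogel blanket = ln(78.4/28.4)/(2π×0.0149×18.2) = 0.596 K/W
R_outer film = 1/(h_o·2πr_oL) = 1/(13.2×2π×0.0784×18.2) = 0.00845 K/W
R_total = 0.6046 K/W
Q = ΔT/R_total = 217/0.6046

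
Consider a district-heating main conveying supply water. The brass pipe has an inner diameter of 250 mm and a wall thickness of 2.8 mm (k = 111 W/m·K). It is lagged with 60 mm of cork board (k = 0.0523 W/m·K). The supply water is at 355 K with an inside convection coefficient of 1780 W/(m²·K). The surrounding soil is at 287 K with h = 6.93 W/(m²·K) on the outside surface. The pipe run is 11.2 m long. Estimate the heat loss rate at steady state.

Q ≈ 588 W

Per-layer cylindrical resistances, series-summed:
R_inner film = 1/(h_i·2πr₁L) = 1/(1780×2π×0.125×11.2) = 6.387×10^-5 K/W
R_brass pipe wall = ln(127.8/125)/(2π×111×11.2) = 2.836×10^-6 K/W
R_cork board = ln(187.8/127.8)/(2π×0.0523×11.2) = 0.1046 K/W
R_outer film = 1/(h_o·2πr_oL) = 1/(6.93×2π×0.1878×11.2) = 0.01092 K/W
R_total = 0.1156 K/W
Q = ΔT/R_total = 68/0.1156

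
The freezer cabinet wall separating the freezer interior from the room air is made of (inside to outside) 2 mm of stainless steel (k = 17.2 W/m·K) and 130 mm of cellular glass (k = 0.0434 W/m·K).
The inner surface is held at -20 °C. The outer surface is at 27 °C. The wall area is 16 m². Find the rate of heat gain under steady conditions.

Using the resistance-network approach (series):
R_stainless steel = L/(kA) = 0.002/(17.2×16) = 7.267×10^-6 K/W
R_cellular glass = L/(kA) = 0.13/(0.0434×16) = 0.1872 K/W
R_total = 0.1872 K/W
Q = ΔT / R_total = 47 / 0.1872

Q ≈ 251 W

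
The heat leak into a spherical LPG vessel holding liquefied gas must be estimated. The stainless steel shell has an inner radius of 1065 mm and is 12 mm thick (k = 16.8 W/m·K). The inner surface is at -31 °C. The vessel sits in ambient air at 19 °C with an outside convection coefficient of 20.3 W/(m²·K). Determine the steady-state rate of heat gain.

Q ≈ 14600 W

Spherical conduction: R = (1/r_in − 1/r_out)/(4πk) per layer; series-sum.
R_stainless steel shell = (1/1.065 − 1/1.077)/(4π×16.8) = 4.956×10^-5 K/W
R_outer film = 1/(h·4πr_o²) = 1/(20.3×4π×1.077²) = 0.00338 K/W
R_total = 0.003429 K/W
Q = ΔT/R_total = 50/0.003429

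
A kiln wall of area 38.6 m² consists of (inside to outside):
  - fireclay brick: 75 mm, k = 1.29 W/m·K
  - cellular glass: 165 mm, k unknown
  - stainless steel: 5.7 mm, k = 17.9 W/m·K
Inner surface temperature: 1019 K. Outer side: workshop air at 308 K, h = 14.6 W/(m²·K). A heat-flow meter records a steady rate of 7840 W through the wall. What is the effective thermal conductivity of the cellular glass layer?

Thermal resistances in series:
R_fireclay brick = L/(kA) = 0.075/(1.29×38.6) = 0.001506 K/W
R_stainless steel = L/(kA) = 0.0057/(17.9×38.6) = 8.25×10^-6 K/W
R_outer film = 1/(h_o·A) = 1/(14.6×38.6) = 0.001774 K/W
Sum of known resistances R_other = 0.003289 K/W
Total R = ΔT/Q = 711/7840 = 0.09069 K/W
R_cellular glass = R_total − R_other = 0.0874 K/W
k = L/(R·A) = 0.165/(0.0874×38.6)

k ≈ 0.0489 W/(m·K)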